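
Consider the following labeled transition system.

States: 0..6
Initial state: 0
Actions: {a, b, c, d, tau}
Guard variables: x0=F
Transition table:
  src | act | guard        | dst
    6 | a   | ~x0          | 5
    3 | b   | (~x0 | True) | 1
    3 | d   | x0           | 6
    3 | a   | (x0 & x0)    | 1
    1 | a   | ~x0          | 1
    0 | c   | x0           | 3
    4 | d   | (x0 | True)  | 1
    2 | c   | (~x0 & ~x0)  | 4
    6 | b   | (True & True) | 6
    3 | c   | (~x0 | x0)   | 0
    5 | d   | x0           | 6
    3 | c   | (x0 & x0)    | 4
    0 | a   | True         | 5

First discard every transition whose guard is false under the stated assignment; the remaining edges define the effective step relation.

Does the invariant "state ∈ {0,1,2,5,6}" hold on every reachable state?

Answer: INVARIANT HOLDS

Analysis:
Allowed set {0,1,2,5,6}
Reach set: {0,5}
  0: ✓
  5: ✓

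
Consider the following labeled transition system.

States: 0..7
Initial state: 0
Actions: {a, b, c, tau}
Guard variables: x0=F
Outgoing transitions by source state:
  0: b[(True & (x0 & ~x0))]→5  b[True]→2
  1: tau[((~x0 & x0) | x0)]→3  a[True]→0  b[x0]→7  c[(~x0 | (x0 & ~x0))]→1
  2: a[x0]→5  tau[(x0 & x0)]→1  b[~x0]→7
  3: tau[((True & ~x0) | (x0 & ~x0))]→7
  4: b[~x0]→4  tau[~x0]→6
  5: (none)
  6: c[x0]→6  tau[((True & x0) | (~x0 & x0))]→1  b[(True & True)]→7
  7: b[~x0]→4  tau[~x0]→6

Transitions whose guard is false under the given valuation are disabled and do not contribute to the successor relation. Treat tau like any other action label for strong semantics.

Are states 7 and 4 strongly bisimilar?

Answer: BISIMILAR

Working:
Compute ~ classes (split until stable):
  P[0] = {{0,1,2,3,4,5,6,7}}
  P[1] = {{0,2,6},{1},{3},{4,7},{5}}
  P[2] = {{0},{1},{2,6},{3},{4,7},{5}}
Fixed point at round 3; 6 class(es).
7∈{4,7}, 4∈{4,7}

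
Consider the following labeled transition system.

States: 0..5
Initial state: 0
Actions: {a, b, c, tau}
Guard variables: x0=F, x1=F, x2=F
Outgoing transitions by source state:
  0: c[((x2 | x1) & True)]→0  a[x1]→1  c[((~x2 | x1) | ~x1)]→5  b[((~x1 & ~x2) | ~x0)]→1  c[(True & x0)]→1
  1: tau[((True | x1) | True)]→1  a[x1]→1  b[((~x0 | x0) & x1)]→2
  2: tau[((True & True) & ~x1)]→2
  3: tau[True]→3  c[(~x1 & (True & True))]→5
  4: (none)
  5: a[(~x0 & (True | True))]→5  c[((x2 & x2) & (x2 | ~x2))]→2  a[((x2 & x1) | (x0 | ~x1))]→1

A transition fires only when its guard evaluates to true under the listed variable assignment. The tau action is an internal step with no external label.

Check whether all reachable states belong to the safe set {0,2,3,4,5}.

Inv-set: {0,2,3,4,5}
Reachable = {0,1,5}
  0: ✓
  1: outside
  5: ✓
reach 1 via b — violates

Answer: INVARIANT VIOLATED at state 1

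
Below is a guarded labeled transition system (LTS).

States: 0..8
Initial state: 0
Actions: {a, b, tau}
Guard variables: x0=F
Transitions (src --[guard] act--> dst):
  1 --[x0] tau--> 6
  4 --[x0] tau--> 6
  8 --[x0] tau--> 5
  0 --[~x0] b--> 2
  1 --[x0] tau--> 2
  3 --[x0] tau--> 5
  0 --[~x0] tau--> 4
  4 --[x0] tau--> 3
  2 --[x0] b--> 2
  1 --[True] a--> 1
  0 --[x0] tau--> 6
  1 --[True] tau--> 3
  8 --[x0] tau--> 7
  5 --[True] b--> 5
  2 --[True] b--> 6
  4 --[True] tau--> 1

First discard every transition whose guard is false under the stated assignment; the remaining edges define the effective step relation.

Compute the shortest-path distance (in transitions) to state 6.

BFS to 6:
  Layer 0: {0}
  Layer 1: {2,4}
  Layer 2: {1,6}
6 enters at depth 2; path b·b

Answer: 2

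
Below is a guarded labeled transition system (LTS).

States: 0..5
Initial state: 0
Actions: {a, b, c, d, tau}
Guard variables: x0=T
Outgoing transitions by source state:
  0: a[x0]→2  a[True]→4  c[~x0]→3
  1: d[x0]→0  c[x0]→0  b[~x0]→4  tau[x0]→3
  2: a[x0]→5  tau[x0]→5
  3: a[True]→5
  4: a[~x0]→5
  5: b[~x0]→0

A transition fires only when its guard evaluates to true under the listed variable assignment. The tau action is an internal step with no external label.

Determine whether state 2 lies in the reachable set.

Answer: REACHABLE

Trace:
8 transition(s) survive guard evaluation.
Layer 0: {0}
Layer 1: {2,4}  cumulative {0,2,4}
Layer 2: {5}  cumulative {0,2,4,5}
R = {0,2,4,5}
trace reaching 2: a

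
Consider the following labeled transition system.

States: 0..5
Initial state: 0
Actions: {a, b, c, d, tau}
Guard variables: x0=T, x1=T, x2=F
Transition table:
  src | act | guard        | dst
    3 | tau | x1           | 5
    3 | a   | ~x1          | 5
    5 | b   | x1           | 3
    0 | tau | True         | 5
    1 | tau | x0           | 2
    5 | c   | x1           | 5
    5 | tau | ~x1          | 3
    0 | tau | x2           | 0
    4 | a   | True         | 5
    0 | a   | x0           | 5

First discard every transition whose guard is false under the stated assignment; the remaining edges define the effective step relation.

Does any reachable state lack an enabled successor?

R = {0,3,5}
  0: a→5  tau→5  [2 out]
  3: tau→5  [1 out]
  5: b→3  c→5  [2 out]

Answer: DEADLOCK-FREE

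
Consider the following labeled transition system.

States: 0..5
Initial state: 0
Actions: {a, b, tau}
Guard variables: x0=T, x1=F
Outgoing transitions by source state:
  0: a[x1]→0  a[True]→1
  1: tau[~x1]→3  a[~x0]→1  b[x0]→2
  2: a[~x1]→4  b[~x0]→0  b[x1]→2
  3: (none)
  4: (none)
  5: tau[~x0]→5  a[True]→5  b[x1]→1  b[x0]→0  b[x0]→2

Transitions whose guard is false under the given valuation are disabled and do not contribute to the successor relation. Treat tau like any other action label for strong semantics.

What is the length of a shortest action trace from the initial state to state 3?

Answer: 2

Trace:
BFS to 3:
  L0 = {0}
  L1 = {1}
  L2 = {2,3}
3 enters at depth 2; path a·tau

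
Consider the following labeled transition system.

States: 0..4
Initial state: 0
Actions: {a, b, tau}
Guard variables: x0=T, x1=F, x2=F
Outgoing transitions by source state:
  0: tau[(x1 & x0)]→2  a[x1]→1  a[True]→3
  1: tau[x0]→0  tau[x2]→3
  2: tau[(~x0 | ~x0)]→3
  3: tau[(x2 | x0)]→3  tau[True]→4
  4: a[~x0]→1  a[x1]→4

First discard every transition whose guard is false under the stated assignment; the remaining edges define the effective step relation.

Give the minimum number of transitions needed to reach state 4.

Answer: 2

Analysis:
BFS to 4:
  L0 = {0}
  L1 = {3}
  L2 = {4}
4 enters at depth 2; path a·tau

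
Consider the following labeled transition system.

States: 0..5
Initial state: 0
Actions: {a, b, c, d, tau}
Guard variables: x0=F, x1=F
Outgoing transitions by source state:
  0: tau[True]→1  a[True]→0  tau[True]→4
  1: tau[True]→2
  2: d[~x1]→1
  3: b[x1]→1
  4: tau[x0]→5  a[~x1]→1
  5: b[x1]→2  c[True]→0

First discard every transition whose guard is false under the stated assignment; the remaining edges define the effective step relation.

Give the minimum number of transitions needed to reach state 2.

Layered search for 2:
  depth 0: {0}
  depth 1: {1,4}
  depth 2: {2}
depth(2)=2, e.g. tau·tau

Answer: 2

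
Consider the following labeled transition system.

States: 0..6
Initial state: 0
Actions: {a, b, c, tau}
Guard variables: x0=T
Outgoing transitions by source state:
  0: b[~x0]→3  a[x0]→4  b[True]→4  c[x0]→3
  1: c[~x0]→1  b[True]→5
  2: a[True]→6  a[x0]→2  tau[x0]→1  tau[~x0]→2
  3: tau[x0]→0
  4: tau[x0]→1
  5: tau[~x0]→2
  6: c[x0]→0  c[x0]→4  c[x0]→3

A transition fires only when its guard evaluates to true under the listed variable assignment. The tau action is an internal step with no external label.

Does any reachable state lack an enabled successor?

R = {0,1,3,4,5}
  0: a→4  b→4  c→3  [deg 3]
  1: b→5  [deg 1]
  3: tau→0  [deg 1]
  4: tau→1  [deg 1]
  5: ∅  [deadlock]
witness 5: a·tau·b

Answer: DEADLOCK at state 5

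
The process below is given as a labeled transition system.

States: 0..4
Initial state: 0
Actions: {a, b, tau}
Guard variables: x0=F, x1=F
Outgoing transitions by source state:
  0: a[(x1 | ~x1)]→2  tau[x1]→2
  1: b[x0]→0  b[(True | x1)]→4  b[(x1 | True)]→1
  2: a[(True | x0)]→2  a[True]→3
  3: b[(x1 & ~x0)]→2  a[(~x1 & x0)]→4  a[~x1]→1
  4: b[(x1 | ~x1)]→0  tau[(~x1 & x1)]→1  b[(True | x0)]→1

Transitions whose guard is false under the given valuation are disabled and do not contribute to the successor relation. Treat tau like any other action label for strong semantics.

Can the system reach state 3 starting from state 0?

Answer: REACHABLE

Trace:
8 transition(s) survive guard evaluation.
depth 0: {0}
depth 1: {2}  now seen {0,2}
depth 2: {3}  now seen {0,2,3}
depth 3: {1}  now seen {0,1,2,3}
depth 4: {4}  now seen {0,1,2,3,4}
Reachable = {0,1,2,3,4}
witness 3: a·a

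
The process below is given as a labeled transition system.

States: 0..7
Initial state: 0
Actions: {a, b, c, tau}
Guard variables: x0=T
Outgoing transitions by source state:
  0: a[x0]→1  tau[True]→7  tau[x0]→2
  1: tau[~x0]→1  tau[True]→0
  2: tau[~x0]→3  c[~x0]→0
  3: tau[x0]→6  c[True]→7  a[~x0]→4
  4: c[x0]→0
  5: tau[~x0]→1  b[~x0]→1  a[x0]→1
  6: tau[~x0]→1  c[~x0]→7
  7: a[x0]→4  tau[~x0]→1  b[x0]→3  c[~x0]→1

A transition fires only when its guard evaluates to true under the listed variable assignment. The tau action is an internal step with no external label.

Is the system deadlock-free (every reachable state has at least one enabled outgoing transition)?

Reachable = {0,1,2,3,4,6,7}
  0: a→1  tau→2  tau→7  [3 exit(s)]
  1: tau→0  [1 exit(s)]
  2: ∅  [no exit]
  3: c→7  tau→6  [2 exit(s)]
  4: c→0  [1 exit(s)]
  6: ∅  [no exit]
  7: a→4  b→3  [2 exit(s)]
Path to 2: tau

Answer: DEADLOCK at state 2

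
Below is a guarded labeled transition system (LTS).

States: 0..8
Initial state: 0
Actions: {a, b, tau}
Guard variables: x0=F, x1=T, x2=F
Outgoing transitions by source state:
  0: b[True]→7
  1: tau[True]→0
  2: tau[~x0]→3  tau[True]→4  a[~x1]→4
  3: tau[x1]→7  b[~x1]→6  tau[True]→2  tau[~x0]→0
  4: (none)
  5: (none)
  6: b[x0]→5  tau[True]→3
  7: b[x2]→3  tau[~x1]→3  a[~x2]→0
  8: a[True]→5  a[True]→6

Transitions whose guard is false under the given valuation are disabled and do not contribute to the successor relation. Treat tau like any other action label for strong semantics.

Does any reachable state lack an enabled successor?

Answer: DEADLOCK-FREE

Trace:
Reach set: {0,7}
  0: b→7  [deg 1]
  7: a→0  [deg 1]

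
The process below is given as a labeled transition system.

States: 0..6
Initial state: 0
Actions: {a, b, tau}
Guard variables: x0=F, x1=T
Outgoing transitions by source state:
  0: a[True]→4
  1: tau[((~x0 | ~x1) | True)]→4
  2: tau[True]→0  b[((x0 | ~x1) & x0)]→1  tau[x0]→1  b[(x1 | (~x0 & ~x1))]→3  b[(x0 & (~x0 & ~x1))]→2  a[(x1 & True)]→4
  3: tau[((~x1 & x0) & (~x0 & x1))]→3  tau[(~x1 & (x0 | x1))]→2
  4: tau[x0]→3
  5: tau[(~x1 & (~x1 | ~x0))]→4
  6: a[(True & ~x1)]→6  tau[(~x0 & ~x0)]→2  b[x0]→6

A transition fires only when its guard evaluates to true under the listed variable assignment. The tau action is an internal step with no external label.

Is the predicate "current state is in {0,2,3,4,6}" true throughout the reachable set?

Answer: INVARIANT HOLDS

Working:
Safe = {0,2,3,4,6}
R = {0,4}
  0: ✓
  4: ✓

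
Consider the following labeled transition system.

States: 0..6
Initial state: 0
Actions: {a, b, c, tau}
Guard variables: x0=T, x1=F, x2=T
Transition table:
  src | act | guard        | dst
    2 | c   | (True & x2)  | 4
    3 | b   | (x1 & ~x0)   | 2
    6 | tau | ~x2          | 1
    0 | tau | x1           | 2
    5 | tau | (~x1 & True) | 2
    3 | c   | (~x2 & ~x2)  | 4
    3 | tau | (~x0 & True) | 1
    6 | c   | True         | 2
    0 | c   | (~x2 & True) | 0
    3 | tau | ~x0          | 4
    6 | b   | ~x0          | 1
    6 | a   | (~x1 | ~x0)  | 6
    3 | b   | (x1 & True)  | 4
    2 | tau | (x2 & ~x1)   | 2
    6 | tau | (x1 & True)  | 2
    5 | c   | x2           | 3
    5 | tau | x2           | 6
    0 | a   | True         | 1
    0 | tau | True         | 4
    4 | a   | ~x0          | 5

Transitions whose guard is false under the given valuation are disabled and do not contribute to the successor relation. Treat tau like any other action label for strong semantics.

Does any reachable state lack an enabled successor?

Answer: DEADLOCK at state 1

Working:
Reachable = {0,1,4}
  0: a→1  tau→4  [2 exit(s)]
  1: ∅  [STUCK]
  4: ∅  [STUCK]
trace reaching 1: a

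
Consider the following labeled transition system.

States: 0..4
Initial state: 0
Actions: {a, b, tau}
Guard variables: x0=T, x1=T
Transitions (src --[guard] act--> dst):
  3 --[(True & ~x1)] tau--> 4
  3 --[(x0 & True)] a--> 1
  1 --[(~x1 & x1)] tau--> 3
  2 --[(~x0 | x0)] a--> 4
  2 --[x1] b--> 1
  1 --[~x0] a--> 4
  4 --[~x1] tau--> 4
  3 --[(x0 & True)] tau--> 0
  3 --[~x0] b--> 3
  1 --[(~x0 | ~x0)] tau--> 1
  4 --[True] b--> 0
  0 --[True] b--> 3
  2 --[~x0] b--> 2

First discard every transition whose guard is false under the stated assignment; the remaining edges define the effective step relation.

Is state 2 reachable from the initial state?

Answer: UNREACHABLE

Trace:
Guard filter leaves 6 enabled edge(s).
L0 = {0}
L1 = {3}  total {0,3}
L2 = {1}  total {0,1,3}
Reach set: {0,1,3}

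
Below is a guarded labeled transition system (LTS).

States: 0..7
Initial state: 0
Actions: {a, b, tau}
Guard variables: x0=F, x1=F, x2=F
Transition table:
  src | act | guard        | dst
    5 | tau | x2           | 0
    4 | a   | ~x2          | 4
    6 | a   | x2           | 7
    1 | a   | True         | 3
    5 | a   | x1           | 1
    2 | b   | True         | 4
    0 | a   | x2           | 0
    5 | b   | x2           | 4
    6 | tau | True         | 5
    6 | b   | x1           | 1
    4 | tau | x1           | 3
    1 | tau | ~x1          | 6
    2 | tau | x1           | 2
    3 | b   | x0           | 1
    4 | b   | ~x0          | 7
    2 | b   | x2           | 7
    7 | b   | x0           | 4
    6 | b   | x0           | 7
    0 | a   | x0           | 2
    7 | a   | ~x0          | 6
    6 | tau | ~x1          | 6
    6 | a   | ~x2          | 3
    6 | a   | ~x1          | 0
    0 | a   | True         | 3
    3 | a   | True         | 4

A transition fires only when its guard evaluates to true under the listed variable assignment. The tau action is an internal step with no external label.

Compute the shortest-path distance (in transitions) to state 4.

Layered search for 4:
  Layer 0: {0}
  Layer 1: {3}
  Layer 2: {4}
4 enters at depth 2; path a·a

Answer: 2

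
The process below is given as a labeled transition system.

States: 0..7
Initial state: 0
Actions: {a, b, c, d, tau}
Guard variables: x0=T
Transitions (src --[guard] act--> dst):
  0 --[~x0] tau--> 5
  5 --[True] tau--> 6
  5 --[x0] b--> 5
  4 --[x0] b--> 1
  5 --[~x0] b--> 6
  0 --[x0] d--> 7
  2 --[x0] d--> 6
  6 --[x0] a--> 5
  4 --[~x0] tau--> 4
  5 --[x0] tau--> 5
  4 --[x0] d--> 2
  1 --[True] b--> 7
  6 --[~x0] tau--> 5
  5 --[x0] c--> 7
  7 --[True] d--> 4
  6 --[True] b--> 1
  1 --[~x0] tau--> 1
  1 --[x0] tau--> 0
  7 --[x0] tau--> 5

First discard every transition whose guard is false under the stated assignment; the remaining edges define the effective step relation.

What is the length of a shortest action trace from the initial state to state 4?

BFS to 4:
  Layer 0: {0}
  Layer 1: {7}
  Layer 2: {4,5}
4 enters at depth 2; path d·d

Answer: 2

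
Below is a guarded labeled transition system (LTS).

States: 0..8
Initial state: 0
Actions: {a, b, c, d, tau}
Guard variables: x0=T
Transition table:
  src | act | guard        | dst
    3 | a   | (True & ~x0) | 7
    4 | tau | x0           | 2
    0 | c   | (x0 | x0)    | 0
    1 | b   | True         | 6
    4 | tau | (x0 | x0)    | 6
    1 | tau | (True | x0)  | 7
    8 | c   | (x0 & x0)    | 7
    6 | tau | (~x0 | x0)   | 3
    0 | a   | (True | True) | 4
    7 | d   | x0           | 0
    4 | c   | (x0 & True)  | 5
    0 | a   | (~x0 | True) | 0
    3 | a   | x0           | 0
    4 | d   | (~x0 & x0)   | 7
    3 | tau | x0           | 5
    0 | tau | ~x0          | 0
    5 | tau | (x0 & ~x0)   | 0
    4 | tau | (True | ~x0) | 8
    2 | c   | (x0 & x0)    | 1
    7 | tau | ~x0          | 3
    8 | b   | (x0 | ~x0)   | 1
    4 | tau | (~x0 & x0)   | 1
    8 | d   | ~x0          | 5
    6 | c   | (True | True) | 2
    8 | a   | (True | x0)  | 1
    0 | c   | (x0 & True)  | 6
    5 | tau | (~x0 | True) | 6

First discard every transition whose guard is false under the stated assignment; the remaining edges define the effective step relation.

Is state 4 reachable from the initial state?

Answer: REACHABLE

Trace:
Guard filter leaves 20 enabled edge(s).
depth 0: {0}
depth 1: {4,6}  now seen {0,4,6}
depth 2: {2,3,5,8}  now seen {0,2,3,4,5,6,8}
depth 3: {1,7}  now seen {0,1,2,3,4,5,6,7,8}
Reach set: {0,1,2,3,4,5,6,7,8}
Path to 4: a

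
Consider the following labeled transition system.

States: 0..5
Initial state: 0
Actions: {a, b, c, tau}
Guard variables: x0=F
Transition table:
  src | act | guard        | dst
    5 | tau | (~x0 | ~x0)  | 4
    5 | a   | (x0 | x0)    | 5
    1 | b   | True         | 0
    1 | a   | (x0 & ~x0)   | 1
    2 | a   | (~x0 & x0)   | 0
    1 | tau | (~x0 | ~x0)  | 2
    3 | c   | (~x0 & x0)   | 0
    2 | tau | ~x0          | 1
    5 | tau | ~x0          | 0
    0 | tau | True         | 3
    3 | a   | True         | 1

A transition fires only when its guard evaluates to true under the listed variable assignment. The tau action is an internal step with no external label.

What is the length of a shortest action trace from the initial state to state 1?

Answer: 2

Working:
Layered search for 1:
  depth 0: {0}
  depth 1: {3}
  depth 2: {1}
depth(1)=2, e.g. tau·a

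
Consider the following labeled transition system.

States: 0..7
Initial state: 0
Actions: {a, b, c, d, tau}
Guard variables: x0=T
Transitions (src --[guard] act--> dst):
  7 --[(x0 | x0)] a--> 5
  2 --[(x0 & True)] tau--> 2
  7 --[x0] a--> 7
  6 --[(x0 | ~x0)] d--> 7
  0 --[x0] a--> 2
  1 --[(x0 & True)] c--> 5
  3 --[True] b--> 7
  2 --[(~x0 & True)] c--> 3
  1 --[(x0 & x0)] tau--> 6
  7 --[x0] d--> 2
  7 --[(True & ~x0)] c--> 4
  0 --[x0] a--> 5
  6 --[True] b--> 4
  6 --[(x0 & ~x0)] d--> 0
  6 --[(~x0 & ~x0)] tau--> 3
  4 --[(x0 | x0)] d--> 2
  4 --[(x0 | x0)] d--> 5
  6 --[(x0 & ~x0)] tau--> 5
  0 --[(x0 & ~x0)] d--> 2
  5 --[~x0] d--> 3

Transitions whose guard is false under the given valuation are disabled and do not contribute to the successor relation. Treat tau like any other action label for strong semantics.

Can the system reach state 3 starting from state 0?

Answer: UNREACHABLE

Trace:
Guard filter leaves 13 enabled edge(s).
L0 = {0}
L1 = {2,5}  now seen {0,2,5}
Reachable = {0,2,5}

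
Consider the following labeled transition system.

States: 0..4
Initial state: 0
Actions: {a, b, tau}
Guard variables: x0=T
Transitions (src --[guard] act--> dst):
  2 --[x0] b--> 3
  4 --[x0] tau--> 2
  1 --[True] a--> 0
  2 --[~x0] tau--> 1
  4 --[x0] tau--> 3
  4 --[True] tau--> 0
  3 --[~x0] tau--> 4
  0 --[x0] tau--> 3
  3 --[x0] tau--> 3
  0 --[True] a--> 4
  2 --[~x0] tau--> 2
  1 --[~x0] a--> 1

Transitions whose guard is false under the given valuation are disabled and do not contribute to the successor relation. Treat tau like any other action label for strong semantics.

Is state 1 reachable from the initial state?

After dropping false guards: 8 live edges.
L0 = {0}
L1 = {3,4}  now seen {0,3,4}
L2 = {2}  now seen {0,2,3,4}
Reach set: {0,2,3,4}

Answer: UNREACHABLE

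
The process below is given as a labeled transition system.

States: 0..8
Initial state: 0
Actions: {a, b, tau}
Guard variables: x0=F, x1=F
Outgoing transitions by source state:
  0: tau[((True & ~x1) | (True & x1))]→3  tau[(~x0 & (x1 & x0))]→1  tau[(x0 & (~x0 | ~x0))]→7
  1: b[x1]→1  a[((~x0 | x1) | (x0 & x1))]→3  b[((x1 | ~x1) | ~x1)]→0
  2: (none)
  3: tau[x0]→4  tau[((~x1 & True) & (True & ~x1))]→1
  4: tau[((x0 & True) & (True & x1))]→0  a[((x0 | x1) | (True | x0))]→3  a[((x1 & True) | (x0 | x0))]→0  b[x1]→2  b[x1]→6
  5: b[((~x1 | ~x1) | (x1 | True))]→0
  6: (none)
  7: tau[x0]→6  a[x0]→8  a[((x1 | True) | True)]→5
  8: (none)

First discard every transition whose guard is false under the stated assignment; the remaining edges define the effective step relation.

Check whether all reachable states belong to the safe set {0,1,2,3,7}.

Safe = {0,1,2,3,7}
R = {0,1,3}
  0: safe
  1: safe
  3: safe

Answer: INVARIANT HOLDS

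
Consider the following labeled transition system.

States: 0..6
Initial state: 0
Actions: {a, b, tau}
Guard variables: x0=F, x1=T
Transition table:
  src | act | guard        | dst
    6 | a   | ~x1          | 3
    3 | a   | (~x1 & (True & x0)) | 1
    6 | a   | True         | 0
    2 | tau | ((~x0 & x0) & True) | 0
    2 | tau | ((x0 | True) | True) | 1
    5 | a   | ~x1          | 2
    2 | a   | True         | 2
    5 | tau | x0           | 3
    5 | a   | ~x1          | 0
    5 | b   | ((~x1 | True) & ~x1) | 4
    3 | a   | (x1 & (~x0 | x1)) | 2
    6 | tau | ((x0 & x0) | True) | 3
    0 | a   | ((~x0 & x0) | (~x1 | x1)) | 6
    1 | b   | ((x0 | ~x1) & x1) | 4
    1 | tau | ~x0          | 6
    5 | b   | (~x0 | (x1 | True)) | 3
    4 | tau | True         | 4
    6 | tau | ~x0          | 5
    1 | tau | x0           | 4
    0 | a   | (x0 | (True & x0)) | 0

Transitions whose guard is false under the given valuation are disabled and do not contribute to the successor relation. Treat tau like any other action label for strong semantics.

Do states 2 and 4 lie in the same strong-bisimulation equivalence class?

Answer: NOT BISIMILAR

Analysis:
Bisimulation quotient by refinement:
  round 0: {{0,1,2,3,4,5,6}}
  round 1: {{0,3},{1,4},{2,6},{5}}
  round 2: {{0,3},{1},{2},{4},{5},{6}}
  round 3: {{0},{1},{2},{3},{4},{5},{6}}
7 equivalence class(es) (converged in 4)
[2]={2}  [4]={4}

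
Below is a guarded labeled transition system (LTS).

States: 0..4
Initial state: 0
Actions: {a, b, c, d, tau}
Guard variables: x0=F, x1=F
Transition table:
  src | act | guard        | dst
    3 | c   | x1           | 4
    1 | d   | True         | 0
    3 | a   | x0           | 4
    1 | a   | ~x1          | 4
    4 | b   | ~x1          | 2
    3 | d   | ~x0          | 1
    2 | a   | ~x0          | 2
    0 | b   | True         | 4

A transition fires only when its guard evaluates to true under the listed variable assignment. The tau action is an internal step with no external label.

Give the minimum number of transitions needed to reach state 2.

Answer: 2

Analysis:
BFS to 2:
  depth 0: {0}
  depth 1: {4}
  depth 2: {2}
first hit 2 at d=2 via b·b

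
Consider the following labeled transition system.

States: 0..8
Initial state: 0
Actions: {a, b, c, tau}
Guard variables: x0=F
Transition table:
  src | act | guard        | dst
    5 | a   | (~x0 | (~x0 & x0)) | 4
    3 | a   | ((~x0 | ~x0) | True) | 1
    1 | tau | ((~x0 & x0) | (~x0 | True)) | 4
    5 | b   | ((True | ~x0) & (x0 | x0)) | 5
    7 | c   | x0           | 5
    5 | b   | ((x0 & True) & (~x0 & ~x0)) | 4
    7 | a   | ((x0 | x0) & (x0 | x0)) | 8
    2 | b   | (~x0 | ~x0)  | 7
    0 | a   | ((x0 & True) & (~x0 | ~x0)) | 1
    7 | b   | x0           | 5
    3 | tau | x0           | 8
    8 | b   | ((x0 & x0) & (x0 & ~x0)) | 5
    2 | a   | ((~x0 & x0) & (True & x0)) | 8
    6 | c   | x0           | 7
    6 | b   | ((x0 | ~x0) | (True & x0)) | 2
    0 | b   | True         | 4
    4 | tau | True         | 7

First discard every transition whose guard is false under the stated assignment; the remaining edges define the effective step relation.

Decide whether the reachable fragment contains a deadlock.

Reachable = {0,4,7}
  0: b→4  [1 out]
  4: tau→7  [1 out]
  7: ∅  [no exit]
witness 7: b·tau

Answer: DEADLOCK at state 7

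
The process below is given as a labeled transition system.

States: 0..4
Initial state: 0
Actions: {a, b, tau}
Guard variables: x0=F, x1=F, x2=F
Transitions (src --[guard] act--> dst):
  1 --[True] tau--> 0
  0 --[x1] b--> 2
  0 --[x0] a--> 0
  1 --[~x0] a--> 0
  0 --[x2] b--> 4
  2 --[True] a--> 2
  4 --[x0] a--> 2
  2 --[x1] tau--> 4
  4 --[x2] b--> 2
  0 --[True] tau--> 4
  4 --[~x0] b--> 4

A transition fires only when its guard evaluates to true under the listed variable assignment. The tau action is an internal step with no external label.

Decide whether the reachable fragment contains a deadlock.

Reach set: {0,4}
  0: tau→4  [1 exit(s)]
  4: b→4  [1 exit(s)]

Answer: DEADLOCK-FREE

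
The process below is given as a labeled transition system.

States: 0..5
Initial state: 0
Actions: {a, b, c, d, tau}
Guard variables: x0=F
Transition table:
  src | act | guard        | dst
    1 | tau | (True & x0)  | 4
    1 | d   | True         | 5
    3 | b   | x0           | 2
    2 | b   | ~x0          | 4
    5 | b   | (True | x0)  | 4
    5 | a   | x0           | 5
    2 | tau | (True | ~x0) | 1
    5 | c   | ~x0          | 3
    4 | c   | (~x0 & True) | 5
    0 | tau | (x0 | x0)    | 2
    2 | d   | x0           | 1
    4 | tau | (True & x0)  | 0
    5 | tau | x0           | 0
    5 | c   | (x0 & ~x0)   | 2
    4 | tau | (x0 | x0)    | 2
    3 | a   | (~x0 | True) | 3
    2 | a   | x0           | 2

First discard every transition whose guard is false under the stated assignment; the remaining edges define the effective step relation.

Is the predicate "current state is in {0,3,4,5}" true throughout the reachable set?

Allowed set {0,3,4,5}
Reach set: {0}
  0: ✓

Answer: INVARIANT HOLDS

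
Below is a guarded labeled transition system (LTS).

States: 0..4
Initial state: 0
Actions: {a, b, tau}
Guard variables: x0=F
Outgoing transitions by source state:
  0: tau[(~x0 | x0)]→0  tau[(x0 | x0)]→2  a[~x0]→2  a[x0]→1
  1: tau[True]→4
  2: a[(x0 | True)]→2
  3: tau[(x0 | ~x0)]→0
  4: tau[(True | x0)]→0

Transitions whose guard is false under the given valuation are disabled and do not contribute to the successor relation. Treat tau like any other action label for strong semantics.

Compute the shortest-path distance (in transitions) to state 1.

Answer: UNREACHABLE

Analysis:
Layered search for 1:
  depth 0: {0}
  depth 1: {2}
1 never appears.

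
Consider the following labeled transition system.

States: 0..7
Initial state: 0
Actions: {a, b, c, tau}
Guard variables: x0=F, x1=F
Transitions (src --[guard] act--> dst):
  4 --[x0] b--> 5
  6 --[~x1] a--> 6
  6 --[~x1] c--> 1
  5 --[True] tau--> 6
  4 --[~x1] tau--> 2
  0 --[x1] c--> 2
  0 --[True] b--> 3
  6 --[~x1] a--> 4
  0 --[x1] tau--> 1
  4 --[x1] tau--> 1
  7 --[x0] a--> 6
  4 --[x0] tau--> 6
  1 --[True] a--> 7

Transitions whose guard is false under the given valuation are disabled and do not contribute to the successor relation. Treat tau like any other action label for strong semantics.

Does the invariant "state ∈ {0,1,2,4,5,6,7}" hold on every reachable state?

Allowed set {0,1,2,4,5,6,7}
Reachable = {0,3}
  0: ok
  3: VIOLATES
witness against invariant: b → 3

Answer: INVARIANT VIOLATED at state 3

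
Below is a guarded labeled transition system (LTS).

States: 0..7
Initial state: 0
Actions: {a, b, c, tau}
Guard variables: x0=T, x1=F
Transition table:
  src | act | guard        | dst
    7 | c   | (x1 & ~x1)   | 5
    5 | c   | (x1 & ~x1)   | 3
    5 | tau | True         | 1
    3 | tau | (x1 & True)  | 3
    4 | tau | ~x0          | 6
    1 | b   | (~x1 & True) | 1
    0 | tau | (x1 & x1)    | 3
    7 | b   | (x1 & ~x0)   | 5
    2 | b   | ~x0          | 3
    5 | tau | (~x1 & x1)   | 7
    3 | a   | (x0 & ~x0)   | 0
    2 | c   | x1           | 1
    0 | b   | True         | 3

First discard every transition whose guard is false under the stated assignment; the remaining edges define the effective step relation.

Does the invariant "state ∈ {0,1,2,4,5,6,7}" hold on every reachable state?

Answer: INVARIANT VIOLATED at state 3

Analysis:
Inv-set: {0,1,2,4,5,6,7}
Reachable = {0,3}
  0: ✓
  3: outside
counterexample path to 3: b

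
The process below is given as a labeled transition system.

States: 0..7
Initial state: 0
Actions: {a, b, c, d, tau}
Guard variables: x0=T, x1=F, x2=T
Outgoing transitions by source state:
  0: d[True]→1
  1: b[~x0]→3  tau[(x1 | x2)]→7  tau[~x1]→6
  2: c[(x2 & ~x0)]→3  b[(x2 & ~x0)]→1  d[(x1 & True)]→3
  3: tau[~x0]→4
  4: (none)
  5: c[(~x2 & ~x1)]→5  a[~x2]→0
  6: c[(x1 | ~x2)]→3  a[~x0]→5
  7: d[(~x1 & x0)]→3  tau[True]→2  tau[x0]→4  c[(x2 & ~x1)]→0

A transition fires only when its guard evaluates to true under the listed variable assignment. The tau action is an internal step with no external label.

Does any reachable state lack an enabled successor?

Reach set: {0,1,2,3,4,6,7}
  0: d→1  [1 exit(s)]
  1: tau→6  tau→7  [2 exit(s)]
  2: ∅  [deadlock]
  3: ∅  [deadlock]
  4: ∅  [deadlock]
  6: ∅  [deadlock]
  7: c→0  d→3  tau→2  tau→4  [4 exit(s)]
Path to 2: d·tau·tau

Answer: DEADLOCK at state 2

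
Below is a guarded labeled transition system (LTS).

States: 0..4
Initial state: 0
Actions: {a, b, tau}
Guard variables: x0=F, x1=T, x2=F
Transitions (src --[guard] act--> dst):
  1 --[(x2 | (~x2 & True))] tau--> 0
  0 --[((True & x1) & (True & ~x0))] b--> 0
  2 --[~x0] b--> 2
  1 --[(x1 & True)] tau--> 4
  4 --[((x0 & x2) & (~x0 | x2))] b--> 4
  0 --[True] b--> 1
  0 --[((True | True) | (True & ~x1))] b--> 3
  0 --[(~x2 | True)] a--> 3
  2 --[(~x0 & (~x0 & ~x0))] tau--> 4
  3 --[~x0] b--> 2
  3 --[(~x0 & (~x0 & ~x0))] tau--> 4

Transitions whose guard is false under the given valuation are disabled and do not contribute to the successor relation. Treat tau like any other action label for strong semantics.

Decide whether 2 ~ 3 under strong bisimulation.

Answer: BISIMILAR

Working:
Compute ~ classes (split until stable):
  P[0] = {{0,1,2,3,4}}
  P[1] = {{0},{1},{2,3},{4}}
stable after 2 split(s): 4 block(s)
[2]={2,3}  [3]={2,3}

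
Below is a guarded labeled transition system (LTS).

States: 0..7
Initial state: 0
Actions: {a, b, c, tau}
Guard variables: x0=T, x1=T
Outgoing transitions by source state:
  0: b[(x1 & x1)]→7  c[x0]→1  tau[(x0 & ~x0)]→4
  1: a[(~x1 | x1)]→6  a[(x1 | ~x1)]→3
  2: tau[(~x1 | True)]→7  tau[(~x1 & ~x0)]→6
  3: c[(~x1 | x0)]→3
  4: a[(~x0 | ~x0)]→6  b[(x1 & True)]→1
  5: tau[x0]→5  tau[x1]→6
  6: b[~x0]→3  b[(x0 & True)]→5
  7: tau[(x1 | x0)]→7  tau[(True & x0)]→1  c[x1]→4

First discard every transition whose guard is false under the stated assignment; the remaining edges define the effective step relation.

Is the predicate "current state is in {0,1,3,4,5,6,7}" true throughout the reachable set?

Allowed set {0,1,3,4,5,6,7}
Reachable = {0,1,3,4,5,6,7}
  0: ok
  1: ok
  3: ok
  4: ok
  5: ok
  6: ok
  7: ok

Answer: INVARIANT HOLDS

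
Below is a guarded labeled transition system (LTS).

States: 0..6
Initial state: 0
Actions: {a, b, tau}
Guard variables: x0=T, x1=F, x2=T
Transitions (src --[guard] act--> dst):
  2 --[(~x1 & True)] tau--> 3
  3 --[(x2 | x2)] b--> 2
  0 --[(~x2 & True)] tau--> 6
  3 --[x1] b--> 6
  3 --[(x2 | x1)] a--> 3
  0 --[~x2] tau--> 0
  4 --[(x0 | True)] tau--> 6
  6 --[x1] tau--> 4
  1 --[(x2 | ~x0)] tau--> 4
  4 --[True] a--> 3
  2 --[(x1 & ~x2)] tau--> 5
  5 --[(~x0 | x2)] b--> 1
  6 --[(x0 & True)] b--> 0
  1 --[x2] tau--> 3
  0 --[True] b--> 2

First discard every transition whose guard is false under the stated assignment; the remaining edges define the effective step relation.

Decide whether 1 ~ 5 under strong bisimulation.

Refine partition for ~:
  π0 = {{0,1,2,3,4,5,6}}
  π1 = {{0,5,6},{1,2},{3},{4}}
  π2 = {{0,5},{1},{2},{3},{4},{6}}
  π3 = {{0},{1},{2},{3},{4},{5},{6}}
stable after 4 split(s): 7 block(s)
class of 1: {1}; class of 5: {5}

Answer: NOT BISIMILAR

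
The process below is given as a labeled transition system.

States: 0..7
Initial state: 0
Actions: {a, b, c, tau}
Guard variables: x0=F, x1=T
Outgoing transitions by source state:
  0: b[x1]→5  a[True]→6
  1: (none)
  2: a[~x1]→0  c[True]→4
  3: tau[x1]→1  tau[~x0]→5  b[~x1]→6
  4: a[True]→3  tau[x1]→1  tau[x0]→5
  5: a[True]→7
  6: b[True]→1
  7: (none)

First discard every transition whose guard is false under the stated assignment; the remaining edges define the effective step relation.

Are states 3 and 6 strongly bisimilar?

Refine partition for ~:
  P[0] = {{0,1,2,3,4,5,6,7}}
  P[1] = {{0},{1,7},{2},{3},{4},{5},{6}}
7 equivalence class(es) (converged in 2)
[3]={3}  [6]={6}

Answer: NOT BISIMILAR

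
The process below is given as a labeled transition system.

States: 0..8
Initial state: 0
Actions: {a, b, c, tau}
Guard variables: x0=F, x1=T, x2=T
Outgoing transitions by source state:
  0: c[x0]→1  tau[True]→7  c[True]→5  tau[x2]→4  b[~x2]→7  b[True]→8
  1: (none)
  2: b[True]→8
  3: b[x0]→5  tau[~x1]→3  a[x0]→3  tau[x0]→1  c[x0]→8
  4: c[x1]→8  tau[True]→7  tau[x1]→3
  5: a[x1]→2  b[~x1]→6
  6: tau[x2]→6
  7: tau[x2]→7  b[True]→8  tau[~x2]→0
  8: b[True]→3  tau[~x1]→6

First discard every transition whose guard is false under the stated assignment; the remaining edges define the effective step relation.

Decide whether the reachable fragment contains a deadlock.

R = {0,2,3,4,5,7,8}
  0: b→8  c→5  tau→4  tau→7  [4 exit(s)]
  2: b→8  [1 exit(s)]
  3: ∅  [no exit]
  4: c→8  tau→3  tau→7  [3 exit(s)]
  5: a→2  [1 exit(s)]
  7: b→8  tau→7  [2 exit(s)]
  8: b→3  [1 exit(s)]
witness 3: tau·tau

Answer: DEADLOCK at state 3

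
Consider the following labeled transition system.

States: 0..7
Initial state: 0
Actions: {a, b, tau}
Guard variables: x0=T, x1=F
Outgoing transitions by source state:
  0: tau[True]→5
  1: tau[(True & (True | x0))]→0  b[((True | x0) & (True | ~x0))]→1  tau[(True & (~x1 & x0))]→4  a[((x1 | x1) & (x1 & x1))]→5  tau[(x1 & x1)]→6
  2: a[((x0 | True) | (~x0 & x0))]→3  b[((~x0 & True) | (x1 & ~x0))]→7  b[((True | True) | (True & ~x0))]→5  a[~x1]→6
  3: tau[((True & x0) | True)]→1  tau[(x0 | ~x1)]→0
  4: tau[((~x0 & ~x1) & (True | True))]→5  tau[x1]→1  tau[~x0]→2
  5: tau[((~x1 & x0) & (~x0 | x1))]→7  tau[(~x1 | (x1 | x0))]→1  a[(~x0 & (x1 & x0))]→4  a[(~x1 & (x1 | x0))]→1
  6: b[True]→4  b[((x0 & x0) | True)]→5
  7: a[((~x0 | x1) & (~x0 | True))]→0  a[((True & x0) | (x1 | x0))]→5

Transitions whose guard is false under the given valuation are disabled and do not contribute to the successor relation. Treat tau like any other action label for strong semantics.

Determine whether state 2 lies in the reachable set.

After dropping false guards: 14 live edges.
L0 = {0}
L1 = {5}  cumulative {0,5}
L2 = {1}  cumulative {0,1,5}
L3 = {4}  cumulative {0,1,4,5}
R = {0,1,4,5}

Answer: UNREACHABLE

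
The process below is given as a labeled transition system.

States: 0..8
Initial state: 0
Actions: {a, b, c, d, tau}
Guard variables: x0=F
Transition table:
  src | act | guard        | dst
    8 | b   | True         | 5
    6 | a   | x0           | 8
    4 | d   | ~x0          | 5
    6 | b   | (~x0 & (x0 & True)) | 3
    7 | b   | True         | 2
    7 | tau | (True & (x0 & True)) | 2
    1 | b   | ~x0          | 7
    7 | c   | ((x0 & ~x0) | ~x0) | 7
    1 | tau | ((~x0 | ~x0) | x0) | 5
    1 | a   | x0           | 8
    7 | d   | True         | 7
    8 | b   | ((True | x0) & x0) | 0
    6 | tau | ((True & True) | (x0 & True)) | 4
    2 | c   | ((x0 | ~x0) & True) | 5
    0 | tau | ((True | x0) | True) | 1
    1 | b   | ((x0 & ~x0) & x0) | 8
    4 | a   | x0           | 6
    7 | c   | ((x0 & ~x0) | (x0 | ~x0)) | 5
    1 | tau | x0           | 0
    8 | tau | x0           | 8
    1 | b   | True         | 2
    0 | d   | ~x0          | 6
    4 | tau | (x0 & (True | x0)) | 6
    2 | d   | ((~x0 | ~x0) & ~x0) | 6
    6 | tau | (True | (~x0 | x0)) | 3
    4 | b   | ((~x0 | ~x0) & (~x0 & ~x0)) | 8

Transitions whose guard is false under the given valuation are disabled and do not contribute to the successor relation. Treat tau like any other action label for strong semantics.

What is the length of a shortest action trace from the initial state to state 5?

Breadth-first toward 5:
  depth 0: {0}
  depth 1: {1,6}
  depth 2: {2,3,4,5,7}
5 enters at depth 2; path tau·tau

Answer: 2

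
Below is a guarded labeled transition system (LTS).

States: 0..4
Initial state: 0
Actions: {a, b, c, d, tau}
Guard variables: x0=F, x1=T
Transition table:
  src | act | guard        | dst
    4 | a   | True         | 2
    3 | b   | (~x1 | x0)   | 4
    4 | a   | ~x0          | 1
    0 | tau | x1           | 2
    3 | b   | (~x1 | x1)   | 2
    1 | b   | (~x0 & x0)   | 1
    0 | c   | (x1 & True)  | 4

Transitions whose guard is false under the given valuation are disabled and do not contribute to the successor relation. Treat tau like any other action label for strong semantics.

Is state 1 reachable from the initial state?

Answer: REACHABLE

Trace:
After dropping false guards: 5 live edges.
Layer 0: {0}
Layer 1: {2,4}  total {0,2,4}
Layer 2: {1}  total {0,1,2,4}
Reach set: {0,1,2,4}
witness 1: c·a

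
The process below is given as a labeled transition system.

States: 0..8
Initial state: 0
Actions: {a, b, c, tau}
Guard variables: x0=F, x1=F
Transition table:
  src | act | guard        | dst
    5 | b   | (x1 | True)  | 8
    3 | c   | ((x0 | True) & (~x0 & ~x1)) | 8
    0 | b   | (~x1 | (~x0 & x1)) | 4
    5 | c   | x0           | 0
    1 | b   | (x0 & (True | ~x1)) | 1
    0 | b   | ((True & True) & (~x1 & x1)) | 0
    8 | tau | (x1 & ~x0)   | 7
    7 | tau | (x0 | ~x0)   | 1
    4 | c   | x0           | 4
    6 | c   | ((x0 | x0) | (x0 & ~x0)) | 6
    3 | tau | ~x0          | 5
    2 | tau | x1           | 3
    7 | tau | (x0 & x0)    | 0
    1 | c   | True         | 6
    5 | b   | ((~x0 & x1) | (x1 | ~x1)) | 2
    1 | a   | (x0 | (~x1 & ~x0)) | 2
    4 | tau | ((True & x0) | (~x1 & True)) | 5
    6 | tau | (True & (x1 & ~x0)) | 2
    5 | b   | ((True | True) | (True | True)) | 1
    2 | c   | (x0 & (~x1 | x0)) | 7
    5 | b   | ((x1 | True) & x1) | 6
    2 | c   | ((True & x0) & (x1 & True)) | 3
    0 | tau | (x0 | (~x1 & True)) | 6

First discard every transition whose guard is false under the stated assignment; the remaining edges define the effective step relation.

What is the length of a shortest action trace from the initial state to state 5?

Answer: 2

Working:
BFS to 5:
  L0 = {0}
  L1 = {4,6}
  L2 = {5}
5 enters at depth 2; path b·tau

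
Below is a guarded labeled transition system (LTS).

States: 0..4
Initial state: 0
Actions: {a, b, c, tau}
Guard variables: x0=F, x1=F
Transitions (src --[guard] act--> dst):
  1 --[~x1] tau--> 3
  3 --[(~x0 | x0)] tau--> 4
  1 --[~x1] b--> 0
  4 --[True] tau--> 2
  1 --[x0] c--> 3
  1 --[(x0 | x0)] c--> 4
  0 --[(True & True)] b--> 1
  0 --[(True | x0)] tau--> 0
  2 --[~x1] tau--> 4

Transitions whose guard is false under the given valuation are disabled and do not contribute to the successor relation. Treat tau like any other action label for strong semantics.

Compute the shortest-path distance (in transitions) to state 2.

Answer: 4

Working:
Layered search for 2:
  Layer 0: {0}
  Layer 1: {1}
  Layer 2: {3}
  Layer 3: {4}
  Layer 4: {2}
2 enters at depth 4; path b·tau·tau·tau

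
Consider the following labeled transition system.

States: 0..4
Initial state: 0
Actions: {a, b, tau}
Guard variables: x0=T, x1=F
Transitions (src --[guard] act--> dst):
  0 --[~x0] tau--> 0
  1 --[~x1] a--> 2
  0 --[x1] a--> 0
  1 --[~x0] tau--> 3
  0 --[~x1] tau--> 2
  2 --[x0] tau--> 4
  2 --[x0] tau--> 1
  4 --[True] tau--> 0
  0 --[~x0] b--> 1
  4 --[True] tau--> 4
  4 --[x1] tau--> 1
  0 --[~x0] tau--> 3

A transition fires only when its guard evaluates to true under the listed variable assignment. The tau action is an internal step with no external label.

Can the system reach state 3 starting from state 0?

After dropping false guards: 6 live edges.
depth 0: {0}
depth 1: {2}  total {0,2}
depth 2: {1,4}  total {0,1,2,4}
Reachable = {0,1,2,4}

Answer: UNREACHABLE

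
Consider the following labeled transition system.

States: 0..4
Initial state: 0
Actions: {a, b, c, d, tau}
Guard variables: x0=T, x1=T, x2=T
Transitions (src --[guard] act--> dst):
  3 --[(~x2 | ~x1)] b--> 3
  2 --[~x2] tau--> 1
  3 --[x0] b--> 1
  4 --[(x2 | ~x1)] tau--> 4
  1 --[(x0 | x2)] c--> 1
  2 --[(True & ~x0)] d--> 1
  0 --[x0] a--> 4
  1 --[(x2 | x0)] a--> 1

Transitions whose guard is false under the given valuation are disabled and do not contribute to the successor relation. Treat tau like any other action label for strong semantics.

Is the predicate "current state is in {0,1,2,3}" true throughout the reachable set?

Allowed set {0,1,2,3}
Reach set: {0,4}
  0: ok
  4: VIOLATES
counterexample path to 4: a

Answer: INVARIANT VIOLATED at state 4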